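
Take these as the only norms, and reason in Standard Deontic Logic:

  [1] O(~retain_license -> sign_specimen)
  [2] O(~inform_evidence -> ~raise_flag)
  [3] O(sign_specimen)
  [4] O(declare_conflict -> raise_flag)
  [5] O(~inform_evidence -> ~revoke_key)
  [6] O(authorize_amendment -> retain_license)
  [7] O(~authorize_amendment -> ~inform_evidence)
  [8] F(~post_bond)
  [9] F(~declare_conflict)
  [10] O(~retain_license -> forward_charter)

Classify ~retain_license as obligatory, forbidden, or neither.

F(~declare_conflict) at premise 9 means O(declare_conflict).
From O(declare_conflict) and premise 4, O(declare_conflict -> raise_flag), we obtain O(raise_flag).
Premise 2 is O(~inform_evidence -> ~raise_flag); contrapositively O(raise_flag -> inform_evidence). Since O(raise_flag) holds, K gives O(inform_evidence).
Premise 7 is O(~authorize_amendment -> ~inform_evidence); contrapositively O(inform_evidence -> authorize_amendment). Since O(inform_evidence) holds, K gives O(authorize_amendment).
From O(authorize_amendment) and premise 6, O(authorize_amendment -> retain_license), we obtain O(retain_license).
Premises 1, 3, 5, 8, 10 do not contribute to this derivation.
Thus O(retain_license), which is F(~retain_license): ~retain_license is forbidden.

Forbidden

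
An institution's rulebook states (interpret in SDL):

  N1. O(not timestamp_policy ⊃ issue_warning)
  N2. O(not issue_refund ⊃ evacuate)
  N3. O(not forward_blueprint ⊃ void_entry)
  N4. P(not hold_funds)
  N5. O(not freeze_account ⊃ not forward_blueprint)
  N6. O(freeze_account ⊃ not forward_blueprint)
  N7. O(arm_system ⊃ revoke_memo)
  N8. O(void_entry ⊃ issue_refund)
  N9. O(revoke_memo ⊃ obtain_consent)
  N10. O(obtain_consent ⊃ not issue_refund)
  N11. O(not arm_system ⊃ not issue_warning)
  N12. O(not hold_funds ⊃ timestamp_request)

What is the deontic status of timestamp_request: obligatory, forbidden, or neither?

Neither

Premise 12 is O(not hold_funds ⊃ timestamp_request), but O(not hold_funds) is not derivable from the premises (the permission P(not hold_funds) asserts only not O(hold_funds), not O(not hold_funds)), so it does not yield O(timestamp_request).
No premise or chain of K-axiom applications forces O(timestamp_request), and none forces O(not timestamp_request). So timestamp_request is neither obligatory nor forbidden under these norms.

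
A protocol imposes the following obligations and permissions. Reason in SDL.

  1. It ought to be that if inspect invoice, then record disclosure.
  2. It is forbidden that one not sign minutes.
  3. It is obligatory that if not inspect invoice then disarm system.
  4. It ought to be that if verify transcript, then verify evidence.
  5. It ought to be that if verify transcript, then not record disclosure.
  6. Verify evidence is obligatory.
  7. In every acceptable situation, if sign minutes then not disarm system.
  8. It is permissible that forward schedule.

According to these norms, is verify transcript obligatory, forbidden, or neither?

Forbidden

F(¬sign_minutes) at premise 2 means O(sign_minutes).
With premise 7, O(sign_minutes → ¬disarm_system), the K-axiom yields O(¬disarm_system).
The contrapositive of premise 3 (O(¬inspect_invoice → disarm_system)) is O(¬disarm_system → inspect_invoice), and O(¬disarm_system) is already established, so O(inspect_invoice).
With premise 1, O(inspect_invoice → record_disclosure), the K-axiom yields O(record_disclosure).
Premise 5 is O(verify_transcript → ¬record_disclosure); contrapositively O(record_disclosure → ¬verify_transcript). Since O(record_disclosure) holds, K gives O(¬verify_transcript).
Premises 4, 6, 8 do not contribute to this derivation.
Thus O(¬verify_transcript), which is F(verify_transcript): verify_transcript is forbidden.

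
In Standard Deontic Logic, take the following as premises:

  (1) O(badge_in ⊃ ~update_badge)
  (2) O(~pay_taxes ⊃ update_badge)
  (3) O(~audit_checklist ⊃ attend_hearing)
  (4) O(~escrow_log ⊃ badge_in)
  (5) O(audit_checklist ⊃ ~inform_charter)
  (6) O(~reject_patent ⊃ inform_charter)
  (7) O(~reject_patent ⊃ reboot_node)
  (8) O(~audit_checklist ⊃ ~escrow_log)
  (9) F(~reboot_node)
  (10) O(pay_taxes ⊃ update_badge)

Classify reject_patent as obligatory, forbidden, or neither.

Obligatory

By case analysis on ~pay_taxes: premise 2 gives O(~pay_taxes ⊃ update_badge) and premise 10 gives O(pay_taxes ⊃ update_badge), so O(update_badge) either way.
Premise 1, O(badge_in ⊃ ~update_badge), contraposes to O(update_badge ⊃ ~badge_in); with O(update_badge) we get O(~badge_in).
Premise 4, O(~escrow_log ⊃ badge_in), contraposes to O(~badge_in ⊃ escrow_log); with O(~badge_in) we get O(escrow_log).
Premise 8 is O(~audit_checklist ⊃ ~escrow_log); contrapositively O(escrow_log ⊃ audit_checklist). Since O(escrow_log) holds, K gives O(audit_checklist).
From O(audit_checklist) and premise 5, O(audit_checklist ⊃ ~inform_charter), we obtain O(~inform_charter).
Premise 6, O(~reject_patent ⊃ inform_charter), contraposes to O(~inform_charter ⊃ reject_patent); with O(~inform_charter) we get O(reject_patent).
Premises 3, 7, 9 do not contribute to this derivation.
Hence reject_patent is obligatory.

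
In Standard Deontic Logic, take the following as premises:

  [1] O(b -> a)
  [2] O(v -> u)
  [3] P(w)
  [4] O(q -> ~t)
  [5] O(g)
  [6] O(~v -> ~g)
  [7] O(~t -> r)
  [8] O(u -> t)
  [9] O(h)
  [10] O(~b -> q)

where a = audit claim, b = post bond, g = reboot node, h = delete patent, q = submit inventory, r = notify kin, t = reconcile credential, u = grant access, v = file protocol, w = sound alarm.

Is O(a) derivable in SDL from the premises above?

Yes

From premise 5 we have O(g).
Premise 6, O(~v -> ~g), contraposes to O(g -> v); with O(g) we get O(v).
Premise 2 is O(v -> u); since O(v), deontic closure gives O(u).
With premise 8, O(u -> t), the K-axiom yields O(t).
Premise 4, O(q -> ~t), contraposes to O(t -> ~q); with O(t) we get O(~q).
The contrapositive of premise 10 (O(~b -> q)) is O(~q -> b), and O(~q) is already established, so O(b).
From O(b) and premise 1, O(b -> a), we obtain O(a).
Premises 3, 7, 9 do not contribute to this derivation.
So O(a) follows.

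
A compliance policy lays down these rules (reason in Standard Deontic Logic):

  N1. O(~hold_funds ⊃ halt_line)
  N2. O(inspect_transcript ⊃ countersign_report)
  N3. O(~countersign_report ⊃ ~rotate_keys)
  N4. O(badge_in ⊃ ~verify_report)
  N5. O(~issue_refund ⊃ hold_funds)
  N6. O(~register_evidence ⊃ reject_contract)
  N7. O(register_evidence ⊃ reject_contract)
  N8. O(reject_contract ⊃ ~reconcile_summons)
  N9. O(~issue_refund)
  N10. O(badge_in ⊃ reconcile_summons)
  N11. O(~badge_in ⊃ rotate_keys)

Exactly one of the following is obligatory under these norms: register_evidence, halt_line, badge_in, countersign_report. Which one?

countersign_report

Premises 6 and 7 are O(~register_evidence ⊃ reject_contract) and O(register_evidence ⊃ reject_contract); every ideal world satisfies ~register_evidence or register_evidence, so in either case reject_contract holds — hence O(reject_contract).
From O(reject_contract) and premise 8, O(reject_contract ⊃ ~reconcile_summons), we obtain O(~reconcile_summons).
The contrapositive of premise 10 (O(badge_in ⊃ reconcile_summons)) is O(~reconcile_summons ⊃ ~badge_in), and O(~reconcile_summons) is already established, so O(~badge_in).
From O(~badge_in) and premise 11, O(~badge_in ⊃ rotate_keys), we obtain O(rotate_keys).
Premise 3, O(~countersign_report ⊃ ~rotate_keys), contraposes to O(rotate_keys ⊃ countersign_report); with O(rotate_keys) we get O(countersign_report).
So O(countersign_report) holds — countersign_report is obligatory. None of the other listed options is made obligatory by any chain of premises.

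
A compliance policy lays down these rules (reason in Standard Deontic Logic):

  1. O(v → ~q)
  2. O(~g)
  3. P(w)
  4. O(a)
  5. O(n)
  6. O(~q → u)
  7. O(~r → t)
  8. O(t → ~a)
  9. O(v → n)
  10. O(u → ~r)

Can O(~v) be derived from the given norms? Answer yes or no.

Yes

Premise 4 gives O(a).
Premise 8, O(t → ~a), contraposes to O(a → ~t); with O(a) we get O(~t).
Premise 7, O(~r → t), contraposes to O(~t → r); with O(~t) we get O(r).
The contrapositive of premise 10 (O(u → ~r)) is O(r → ~u), and O(r) is already established, so O(~u).
Premise 6, O(~q → u), contraposes to O(~u → q); with O(~u) we get O(q).
Premise 1, O(v → ~q), contraposes to O(q → ~v); with O(q) we get O(~v).
Premises 2, 3, 5, 9 do not contribute to this derivation.
So O(~v) follows.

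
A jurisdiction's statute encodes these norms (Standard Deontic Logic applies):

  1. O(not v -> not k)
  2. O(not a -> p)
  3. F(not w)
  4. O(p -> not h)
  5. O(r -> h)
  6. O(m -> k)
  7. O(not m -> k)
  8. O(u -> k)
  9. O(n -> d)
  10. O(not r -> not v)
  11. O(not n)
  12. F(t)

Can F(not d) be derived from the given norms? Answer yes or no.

Premise 9 is O(n -> d), but O(n) is not derivable from the premises, so it does not yield O(d).
No other premise forces O(d). An ideal world satisfying every premise can still have not d true, so F(not d) is not derivable.

No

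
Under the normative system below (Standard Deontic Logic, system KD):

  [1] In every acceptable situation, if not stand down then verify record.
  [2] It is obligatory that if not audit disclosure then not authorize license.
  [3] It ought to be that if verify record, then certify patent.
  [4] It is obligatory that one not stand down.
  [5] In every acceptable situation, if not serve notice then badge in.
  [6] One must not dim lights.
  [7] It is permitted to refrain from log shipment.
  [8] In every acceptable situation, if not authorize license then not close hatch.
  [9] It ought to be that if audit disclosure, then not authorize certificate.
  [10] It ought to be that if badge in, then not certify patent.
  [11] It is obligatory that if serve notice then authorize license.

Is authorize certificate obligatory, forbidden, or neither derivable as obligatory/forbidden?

Forbidden

Premise 4 states O(¬stand_down) outright.
With premise 1, O(¬stand_down → verify_record), the K-axiom yields O(verify_record).
Applying K to premise 3 (O(verify_record → certify_patent)) and O(verify_record) yields O(certify_patent).
The contrapositive of premise 10 (O(badge_in → ¬certify_patent)) is O(certify_patent → ¬badge_in), and O(certify_patent) is already established, so O(¬badge_in).
Premise 5 is O(¬serve_notice → badge_in); contrapositively O(¬badge_in → serve_notice). Since O(¬badge_in) holds, K gives O(serve_notice).
Applying K to premise 11 (O(serve_notice → authorize_license)) and O(serve_notice) yields O(authorize_license).
Premise 2, O(¬audit_disclosure → ¬authorize_license), contraposes to O(authorize_license → audit_disclosure); with O(authorize_license) we get O(audit_disclosure).
Applying K to premise 9 (O(audit_disclosure → ¬authorize_certificate)) and O(audit_disclosure) yields O(¬authorize_certificate).
Premises 6, 7, 8 do not contribute to this derivation.
Thus O(¬authorize_certificate), which is F(authorize_certificate): authorize_certificate is forbidden.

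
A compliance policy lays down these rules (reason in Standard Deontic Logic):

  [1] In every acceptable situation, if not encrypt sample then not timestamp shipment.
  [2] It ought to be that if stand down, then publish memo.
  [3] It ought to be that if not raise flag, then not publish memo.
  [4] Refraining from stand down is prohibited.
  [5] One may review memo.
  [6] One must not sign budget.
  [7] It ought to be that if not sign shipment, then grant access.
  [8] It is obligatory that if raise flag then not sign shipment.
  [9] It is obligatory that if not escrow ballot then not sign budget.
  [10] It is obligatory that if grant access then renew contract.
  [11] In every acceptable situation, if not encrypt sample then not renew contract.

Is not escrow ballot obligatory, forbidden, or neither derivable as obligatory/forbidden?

Premise 9 is O(¬escrow_ballot → ¬sign_budget); even if O(¬sign_budget) held, inferring O(¬escrow_ballot) would be affirming the consequent — invalid.
No premise or chain of K-axiom applications forces O(¬escrow_ballot), and none forces O(escrow_ballot). So ¬escrow_ballot is neither obligatory nor forbidden under these norms.

Neither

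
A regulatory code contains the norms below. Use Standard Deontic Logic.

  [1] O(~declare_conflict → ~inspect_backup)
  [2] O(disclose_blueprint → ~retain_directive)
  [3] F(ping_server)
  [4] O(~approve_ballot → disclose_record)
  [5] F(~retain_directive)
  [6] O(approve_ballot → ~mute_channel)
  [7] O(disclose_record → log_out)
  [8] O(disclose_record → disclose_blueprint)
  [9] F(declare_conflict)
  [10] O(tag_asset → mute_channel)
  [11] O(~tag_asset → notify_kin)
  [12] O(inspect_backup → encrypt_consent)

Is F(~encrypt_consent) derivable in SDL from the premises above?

No

Premise 12 is O(inspect_backup → encrypt_consent), but O(inspect_backup) is not derivable from the premises, so it does not yield O(encrypt_consent).
No other premise forces O(encrypt_consent). An ideal world satisfying every premise can still have ~encrypt_consent true, so F(~encrypt_consent) is not derivable.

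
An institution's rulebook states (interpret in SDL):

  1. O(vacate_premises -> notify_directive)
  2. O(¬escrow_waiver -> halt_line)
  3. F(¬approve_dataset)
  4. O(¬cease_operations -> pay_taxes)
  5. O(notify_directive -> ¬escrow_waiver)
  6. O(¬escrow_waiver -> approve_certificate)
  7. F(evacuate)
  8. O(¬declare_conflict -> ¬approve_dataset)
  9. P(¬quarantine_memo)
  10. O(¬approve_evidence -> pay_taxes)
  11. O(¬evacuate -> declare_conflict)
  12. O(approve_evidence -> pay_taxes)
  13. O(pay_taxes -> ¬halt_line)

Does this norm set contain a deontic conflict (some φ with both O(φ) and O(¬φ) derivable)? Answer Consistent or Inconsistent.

Consistent

Premise 8 is O(¬declare_conflict -> ¬approve_dataset), but O(¬declare_conflict) is not derivable from the premises, so it does not yield O(¬approve_dataset).
So O(¬approve_dataset) is not derivable, and the apparent clash with O(approve_dataset) does not arise.
A world satisfying every obligation exists (e.g. approve_certificate=false, approve_dataset=true, approve_evidence=false, cease_operations=false, declare_conflict=true, escrow_waiver=true, evacuate=false, halt_line=false, notify_directive=false, pay_taxes=true, quarantine_memo=false, vacate_premises=false); no atom is both obligatory and forbidden, so the set is consistent.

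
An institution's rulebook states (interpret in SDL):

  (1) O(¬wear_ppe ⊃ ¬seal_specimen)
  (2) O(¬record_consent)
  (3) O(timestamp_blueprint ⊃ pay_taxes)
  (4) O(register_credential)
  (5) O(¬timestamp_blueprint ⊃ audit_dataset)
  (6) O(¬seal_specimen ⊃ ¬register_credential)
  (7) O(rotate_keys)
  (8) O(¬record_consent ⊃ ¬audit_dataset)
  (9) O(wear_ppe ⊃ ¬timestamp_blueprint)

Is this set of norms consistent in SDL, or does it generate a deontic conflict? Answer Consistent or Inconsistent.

Premise 4 gives O(register_credential).
The contrapositive of premise 6 (O(¬seal_specimen ⊃ ¬register_credential)) is O(register_credential ⊃ seal_specimen), and O(register_credential) is already established, so O(seal_specimen).
Premise 1, O(¬wear_ppe ⊃ ¬seal_specimen), contraposes to O(seal_specimen ⊃ wear_ppe); with O(seal_specimen) we get O(wear_ppe).
Applying K to premise 9 (O(wear_ppe ⊃ ¬timestamp_blueprint)) and O(wear_ppe) yields O(¬timestamp_blueprint).
From O(¬timestamp_blueprint) and premise 5, O(¬timestamp_blueprint ⊃ audit_dataset), we obtain O(audit_dataset).
Premise 8, O(¬record_consent ⊃ ¬audit_dataset), contraposes to O(audit_dataset ⊃ record_consent); with O(audit_dataset) we get O(record_consent).
But premise 2 directly asserts O(¬record_consent).
We now have both O(record_consent) and O(¬record_consent) — record_consent is simultaneously obligatory and forbidden, violating the D-axiom.

Inconsistent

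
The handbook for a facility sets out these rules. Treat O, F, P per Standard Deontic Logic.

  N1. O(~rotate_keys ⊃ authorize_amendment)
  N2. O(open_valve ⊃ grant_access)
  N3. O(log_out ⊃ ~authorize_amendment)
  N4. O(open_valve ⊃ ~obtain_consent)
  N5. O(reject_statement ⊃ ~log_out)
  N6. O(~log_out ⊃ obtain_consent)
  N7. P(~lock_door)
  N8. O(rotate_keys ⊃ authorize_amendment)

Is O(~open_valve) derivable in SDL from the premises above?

Yes

By case analysis on ~rotate_keys: premise 1 gives O(~rotate_keys ⊃ authorize_amendment) and premise 8 gives O(rotate_keys ⊃ authorize_amendment), so O(authorize_amendment) either way.
Premise 3 is O(log_out ⊃ ~authorize_amendment); contrapositively O(authorize_amendment ⊃ ~log_out). Since O(authorize_amendment) holds, K gives O(~log_out).
Premise 6 is O(~log_out ⊃ obtain_consent); since O(~log_out), deontic closure gives O(obtain_consent).
The contrapositive of premise 4 (O(open_valve ⊃ ~obtain_consent)) is O(obtain_consent ⊃ ~open_valve), and O(obtain_consent) is already established, so O(~open_valve).
Premises 2, 5, 7 do not contribute to this derivation.
So O(~open_valve) follows.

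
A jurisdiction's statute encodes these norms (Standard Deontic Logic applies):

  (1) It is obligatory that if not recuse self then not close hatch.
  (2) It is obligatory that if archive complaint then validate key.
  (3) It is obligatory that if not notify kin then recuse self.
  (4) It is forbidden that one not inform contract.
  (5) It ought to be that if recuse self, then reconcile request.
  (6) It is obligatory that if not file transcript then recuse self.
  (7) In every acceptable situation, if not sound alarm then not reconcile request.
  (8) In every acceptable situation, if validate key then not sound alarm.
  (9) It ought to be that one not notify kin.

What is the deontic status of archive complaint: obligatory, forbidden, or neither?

Forbidden

From premise 9 we have O(¬notify_kin).
With premise 3, O(¬notify_kin → recuse_self), the K-axiom yields O(recuse_self).
From O(recuse_self) and premise 5, O(recuse_self → reconcile_request), we obtain O(reconcile_request).
Premise 7 is O(¬sound_alarm → ¬reconcile_request); contrapositively O(reconcile_request → sound_alarm). Since O(reconcile_request) holds, K gives O(sound_alarm).
Premise 8, O(validate_key → ¬sound_alarm), contraposes to O(sound_alarm → ¬validate_key); with O(sound_alarm) we get O(¬validate_key).
Premise 2 is O(archive_complaint → validate_key); contrapositively O(¬validate_key → ¬archive_complaint). Since O(¬validate_key) holds, K gives O(¬archive_complaint).
Premises 1, 4, 6 do not contribute to this derivation.
Thus O(¬archive_complaint), which is F(archive_complaint): archive_complaint is forbidden.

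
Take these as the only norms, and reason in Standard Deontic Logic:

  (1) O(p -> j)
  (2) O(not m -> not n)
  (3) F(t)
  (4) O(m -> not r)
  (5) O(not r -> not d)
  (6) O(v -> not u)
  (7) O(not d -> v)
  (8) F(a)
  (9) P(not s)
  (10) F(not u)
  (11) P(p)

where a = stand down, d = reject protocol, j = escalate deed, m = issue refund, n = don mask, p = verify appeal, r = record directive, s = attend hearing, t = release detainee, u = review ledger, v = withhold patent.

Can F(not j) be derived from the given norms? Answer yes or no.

No

Premise 1 is O(p -> j), but O(p) is not derivable from the premises (the permission P(p) asserts only not O(not p), not O(p)), so it does not yield O(j).
No other premise forces O(j). An ideal world satisfying every premise can still have not j true, so F(not j) is not derivable.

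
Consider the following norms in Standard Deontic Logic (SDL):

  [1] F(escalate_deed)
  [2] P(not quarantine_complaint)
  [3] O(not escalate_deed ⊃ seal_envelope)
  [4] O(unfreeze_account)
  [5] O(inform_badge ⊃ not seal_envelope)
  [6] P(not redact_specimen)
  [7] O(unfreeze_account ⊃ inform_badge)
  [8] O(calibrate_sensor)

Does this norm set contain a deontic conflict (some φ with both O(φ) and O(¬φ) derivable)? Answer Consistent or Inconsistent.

Inconsistent

Premise 4 gives O(unfreeze_account).
Premise 7 is O(unfreeze_account ⊃ inform_badge); since O(unfreeze_account), deontic closure gives O(inform_badge).
From O(inform_badge) and premise 5, O(inform_badge ⊃ not seal_envelope), we obtain O(not seal_envelope).
The contrapositive of premise 3 (O(not escalate_deed ⊃ seal_envelope)) is O(not seal_envelope ⊃ escalate_deed), and O(not seal_envelope) is already established, so O(escalate_deed).
Yet premise 1 is F(escalate_deed), i.e. O(not escalate_deed).
We now have both O(escalate_deed) and O(not escalate_deed) — escalate_deed is simultaneously obligatory and forbidden, violating the D-axiom.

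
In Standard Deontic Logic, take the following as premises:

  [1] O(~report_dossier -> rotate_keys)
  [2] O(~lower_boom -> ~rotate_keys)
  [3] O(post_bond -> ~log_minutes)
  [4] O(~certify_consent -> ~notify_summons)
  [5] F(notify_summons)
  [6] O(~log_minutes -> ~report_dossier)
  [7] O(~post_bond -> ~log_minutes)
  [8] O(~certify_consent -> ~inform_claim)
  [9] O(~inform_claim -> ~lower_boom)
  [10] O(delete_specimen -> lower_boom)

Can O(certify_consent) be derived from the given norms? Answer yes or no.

Yes

Premises 3 and 7 are O(post_bond -> ~log_minutes) and O(~post_bond -> ~log_minutes); every ideal world satisfies post_bond or ~post_bond, so in either case ~log_minutes holds — hence O(~log_minutes).
From O(~log_minutes) and premise 6, O(~log_minutes -> ~report_dossier), we obtain O(~report_dossier).
Applying K to premise 1 (O(~report_dossier -> rotate_keys)) and O(~report_dossier) yields O(rotate_keys).
Premise 2 is O(~lower_boom -> ~rotate_keys); contrapositively O(rotate_keys -> lower_boom). Since O(rotate_keys) holds, K gives O(lower_boom).
The contrapositive of premise 9 (O(~inform_claim -> ~lower_boom)) is O(lower_boom -> inform_claim), and O(lower_boom) is already established, so O(inform_claim).
Premise 8, O(~certify_consent -> ~inform_claim), contraposes to O(inform_claim -> certify_consent); with O(inform_claim) we get O(certify_consent).
Premises 4, 5, 10 do not contribute to this derivation.
So O(certify_consent) follows.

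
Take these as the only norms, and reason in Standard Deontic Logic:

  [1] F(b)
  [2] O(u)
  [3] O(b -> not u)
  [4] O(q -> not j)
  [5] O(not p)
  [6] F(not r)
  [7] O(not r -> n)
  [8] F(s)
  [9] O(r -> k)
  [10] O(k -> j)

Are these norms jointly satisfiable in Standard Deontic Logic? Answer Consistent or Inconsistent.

Consistent

Premise 3 is O(b -> not u), but O(b) is not derivable from the premises, so it does not yield O(not u).
So O(not u) is not derivable, and the apparent clash with O(u) does not arise.
A world satisfying every obligation exists (e.g. b=false, j=true, k=true, n=false, p=false, q=false, r=true, s=false, u=true); no atom is both obligatory and forbidden, so the set is consistent.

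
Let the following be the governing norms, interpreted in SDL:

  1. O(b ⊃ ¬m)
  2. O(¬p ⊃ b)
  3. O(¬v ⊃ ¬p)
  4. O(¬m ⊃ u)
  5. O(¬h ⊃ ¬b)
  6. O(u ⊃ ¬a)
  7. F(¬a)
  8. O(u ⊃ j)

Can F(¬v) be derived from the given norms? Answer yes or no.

Premise 7 is F(¬a), i.e. O(a).
The contrapositive of premise 6 (O(u ⊃ ¬a)) is O(a ⊃ ¬u), and O(a) is already established, so O(¬u).
The contrapositive of premise 4 (O(¬m ⊃ u)) is O(¬u ⊃ m), and O(¬u) is already established, so O(m).
Premise 1, O(b ⊃ ¬m), contraposes to O(m ⊃ ¬b); with O(m) we get O(¬b).
Premise 2, O(¬p ⊃ b), contraposes to O(¬b ⊃ p); with O(¬b) we get O(p).
The contrapositive of premise 3 (O(¬v ⊃ ¬p)) is O(p ⊃ v), and O(p) is already established, so O(v).
Premises 5, 8 do not contribute to this derivation.
So O(v) holds, i.e. F(¬v). The claim follows.

Yes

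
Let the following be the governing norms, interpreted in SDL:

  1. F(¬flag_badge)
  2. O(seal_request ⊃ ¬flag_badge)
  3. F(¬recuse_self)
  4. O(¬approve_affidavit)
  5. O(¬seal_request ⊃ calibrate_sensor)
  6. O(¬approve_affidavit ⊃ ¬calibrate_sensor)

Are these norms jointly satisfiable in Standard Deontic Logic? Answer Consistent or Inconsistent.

F(¬flag_badge) at premise 1 means O(flag_badge).
The contrapositive of premise 2 (O(seal_request ⊃ ¬flag_badge)) is O(flag_badge ⊃ ¬seal_request), and O(flag_badge) is already established, so O(¬seal_request).
Premise 5 is O(¬seal_request ⊃ calibrate_sensor); since O(¬seal_request), deontic closure gives O(calibrate_sensor).
Premise 6, O(¬approve_affidavit ⊃ ¬calibrate_sensor), contraposes to O(calibrate_sensor ⊃ approve_affidavit); with O(calibrate_sensor) we get O(approve_affidavit).
But premise 4 directly asserts O(¬approve_affidavit).
We now have both O(approve_affidavit) and O(¬approve_affidavit) — approve_affidavit is simultaneously obligatory and forbidden, violating the D-axiom.

Inconsistent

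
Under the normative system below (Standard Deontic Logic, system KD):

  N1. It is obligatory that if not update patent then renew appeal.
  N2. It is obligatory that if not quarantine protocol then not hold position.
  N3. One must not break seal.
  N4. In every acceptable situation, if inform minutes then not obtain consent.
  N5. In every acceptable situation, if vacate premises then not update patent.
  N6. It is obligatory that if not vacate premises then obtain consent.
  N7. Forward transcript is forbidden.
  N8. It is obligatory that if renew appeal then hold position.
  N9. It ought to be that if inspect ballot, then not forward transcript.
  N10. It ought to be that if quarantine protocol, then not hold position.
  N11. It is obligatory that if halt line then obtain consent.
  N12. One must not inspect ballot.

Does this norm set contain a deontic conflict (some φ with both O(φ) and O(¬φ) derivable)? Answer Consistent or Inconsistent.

Consistent

Premise 9 is O(inspect_ballot → ¬forward_transcript); even if O(¬forward_transcript) held, inferring O(inspect_ballot) would be affirming the consequent — invalid.
So O(inspect_ballot) is not derivable, and the apparent clash with O(¬inspect_ballot) does not arise.
A world satisfying every obligation exists (e.g. break_seal=false, forward_transcript=false, halt_line=false, hold_position=false, inform_minutes=false, inspect_ballot=false, obtain_consent=true, quarantine_protocol=false, renew_appeal=false, update_patent=true, vacate_premises=false); no atom is both obligatory and forbidden, so the set is consistent.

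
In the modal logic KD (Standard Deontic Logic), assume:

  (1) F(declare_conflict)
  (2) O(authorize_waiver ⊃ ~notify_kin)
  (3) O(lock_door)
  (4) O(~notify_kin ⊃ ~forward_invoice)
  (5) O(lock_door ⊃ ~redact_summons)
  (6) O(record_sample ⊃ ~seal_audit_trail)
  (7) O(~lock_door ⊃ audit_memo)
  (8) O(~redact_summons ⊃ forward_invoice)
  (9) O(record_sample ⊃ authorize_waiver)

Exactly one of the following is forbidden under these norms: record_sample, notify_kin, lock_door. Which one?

record_sample

From premise 3 we have O(lock_door).
Premise 5 is O(lock_door ⊃ ~redact_summons); since O(lock_door), deontic closure gives O(~redact_summons).
Applying K to premise 8 (O(~redact_summons ⊃ forward_invoice)) and O(~redact_summons) yields O(forward_invoice).
Premise 4, O(~notify_kin ⊃ ~forward_invoice), contraposes to O(forward_invoice ⊃ notify_kin); with O(forward_invoice) we get O(notify_kin).
The contrapositive of premise 2 (O(authorize_waiver ⊃ ~notify_kin)) is O(notify_kin ⊃ ~authorize_waiver), and O(notify_kin) is already established, so O(~authorize_waiver).
Premise 9, O(record_sample ⊃ authorize_waiver), contraposes to O(~authorize_waiver ⊃ ~record_sample); with O(~authorize_waiver) we get O(~record_sample).
So O(~record_sample) holds, i.e. record_sample is forbidden. None of the other listed options is forbidden under the premises.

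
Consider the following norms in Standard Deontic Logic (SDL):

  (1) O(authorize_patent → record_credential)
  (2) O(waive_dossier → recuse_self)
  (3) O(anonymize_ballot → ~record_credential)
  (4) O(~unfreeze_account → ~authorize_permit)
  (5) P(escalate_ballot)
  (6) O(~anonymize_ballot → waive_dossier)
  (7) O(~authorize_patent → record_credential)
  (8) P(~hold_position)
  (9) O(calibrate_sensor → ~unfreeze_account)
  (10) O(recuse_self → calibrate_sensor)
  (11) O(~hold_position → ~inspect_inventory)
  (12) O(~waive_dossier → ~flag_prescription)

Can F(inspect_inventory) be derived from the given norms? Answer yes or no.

No

Premise 11 is O(~hold_position → ~inspect_inventory), but O(~hold_position) is not derivable from the premises (the permission P(~hold_position) asserts only ~O(hold_position), not O(~hold_position)), so it does not yield O(~inspect_inventory).
No other premise forces O(~inspect_inventory). An ideal world satisfying every premise can still have inspect_inventory true, so F(inspect_inventory) is not derivable.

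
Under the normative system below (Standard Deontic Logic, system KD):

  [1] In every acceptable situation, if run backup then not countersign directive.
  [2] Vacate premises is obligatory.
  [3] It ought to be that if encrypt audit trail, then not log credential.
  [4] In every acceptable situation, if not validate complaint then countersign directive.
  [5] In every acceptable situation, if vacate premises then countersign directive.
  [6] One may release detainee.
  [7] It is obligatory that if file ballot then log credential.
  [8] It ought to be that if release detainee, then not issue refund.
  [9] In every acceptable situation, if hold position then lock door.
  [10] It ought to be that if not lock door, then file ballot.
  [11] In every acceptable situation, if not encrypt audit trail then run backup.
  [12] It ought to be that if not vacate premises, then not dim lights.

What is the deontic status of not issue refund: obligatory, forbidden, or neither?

Premise 8 is O(release_detainee → ¬issue_refund), but O(release_detainee) is not derivable from the premises (the permission P(release_detainee) asserts only ¬O(¬release_detainee), not O(release_detainee)), so it does not yield O(¬issue_refund).
No premise or chain of K-axiom applications forces O(¬issue_refund), and none forces O(issue_refund). So ¬issue_refund is neither obligatory nor forbidden under these norms.

Neither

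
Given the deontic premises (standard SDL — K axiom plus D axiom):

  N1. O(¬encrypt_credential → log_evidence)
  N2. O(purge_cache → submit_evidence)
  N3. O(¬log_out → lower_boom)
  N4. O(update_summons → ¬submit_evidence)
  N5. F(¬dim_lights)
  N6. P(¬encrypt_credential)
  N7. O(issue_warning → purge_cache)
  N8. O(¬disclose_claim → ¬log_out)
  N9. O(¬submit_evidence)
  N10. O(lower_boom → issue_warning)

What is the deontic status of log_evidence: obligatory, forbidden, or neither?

Premise 1 is O(¬encrypt_credential → log_evidence), but O(¬encrypt_credential) is not derivable from the premises (the permission P(¬encrypt_credential) asserts only ¬O(encrypt_credential), not O(¬encrypt_credential)), so it does not yield O(log_evidence).
No premise or chain of K-axiom applications forces O(log_evidence), and none forces O(¬log_evidence). So log_evidence is neither obligatory nor forbidden under these norms.

Neither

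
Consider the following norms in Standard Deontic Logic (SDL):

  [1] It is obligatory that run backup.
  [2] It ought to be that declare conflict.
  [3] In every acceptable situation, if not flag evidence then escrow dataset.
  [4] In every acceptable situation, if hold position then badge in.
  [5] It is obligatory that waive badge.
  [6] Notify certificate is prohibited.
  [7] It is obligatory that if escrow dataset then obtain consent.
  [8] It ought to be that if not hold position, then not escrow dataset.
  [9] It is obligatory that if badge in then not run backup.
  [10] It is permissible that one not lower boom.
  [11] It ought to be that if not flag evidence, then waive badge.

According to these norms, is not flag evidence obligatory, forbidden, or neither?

From premise 1 we have O(run_backup).
The contrapositive of premise 9 (O(badge_in → ¬run_backup)) is O(run_backup → ¬badge_in), and O(run_backup) is already established, so O(¬badge_in).
Premise 4, O(hold_position → badge_in), contraposes to O(¬badge_in → ¬hold_position); with O(¬badge_in) we get O(¬hold_position).
Premise 8 is O(¬hold_position → ¬escrow_dataset); since O(¬hold_position), deontic closure gives O(¬escrow_dataset).
The contrapositive of premise 3 (O(¬flag_evidence → escrow_dataset)) is O(¬escrow_dataset → flag_evidence), and O(¬escrow_dataset) is already established, so O(flag_evidence).
Premises 2, 5, 6, 7, 10, 11 do not contribute to this derivation.
Thus O(flag_evidence), which is F(¬flag_evidence): ¬flag_evidence is forbidden.

Forbidden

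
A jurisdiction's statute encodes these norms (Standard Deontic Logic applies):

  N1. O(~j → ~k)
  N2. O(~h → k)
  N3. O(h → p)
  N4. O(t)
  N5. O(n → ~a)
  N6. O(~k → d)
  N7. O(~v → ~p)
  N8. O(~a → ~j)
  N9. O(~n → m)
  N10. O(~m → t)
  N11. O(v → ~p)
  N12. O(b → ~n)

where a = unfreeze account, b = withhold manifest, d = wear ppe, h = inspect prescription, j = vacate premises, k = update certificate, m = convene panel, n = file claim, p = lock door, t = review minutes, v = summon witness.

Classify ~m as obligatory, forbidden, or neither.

Forbidden

Premises 7 and 11 cover both cases: O(~v → ~p) and O(v → ~p). Since ~v ∨ v is a tautology, O(~p) follows.
Premise 3 is O(h → p); contrapositively O(~p → ~h). Since O(~p) holds, K gives O(~h).
Premise 2 is O(~h → k); since O(~h), deontic closure gives O(k).
Premise 1 is O(~j → ~k); contrapositively O(k → j). Since O(k) holds, K gives O(j).
Premise 8 is O(~a → ~j); contrapositively O(j → a). Since O(j) holds, K gives O(a).
The contrapositive of premise 5 (O(n → ~a)) is O(a → ~n), and O(a) is already established, so O(~n).
From O(~n) and premise 9, O(~n → m), we obtain O(m).
Premises 4, 6, 10, 12 do not contribute to this derivation.
Thus O(m), which is F(~m): ~m is forbidden.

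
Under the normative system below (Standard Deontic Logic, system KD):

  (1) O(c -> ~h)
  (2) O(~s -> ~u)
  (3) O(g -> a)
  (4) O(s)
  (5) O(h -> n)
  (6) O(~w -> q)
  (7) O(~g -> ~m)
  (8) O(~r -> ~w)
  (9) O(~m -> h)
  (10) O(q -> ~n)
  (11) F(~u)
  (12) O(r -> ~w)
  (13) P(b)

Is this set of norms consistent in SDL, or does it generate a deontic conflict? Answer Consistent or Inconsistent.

Consistent

Premise 2 is O(~s -> ~u), but O(~s) is not derivable from the premises, so it does not yield O(~u).
So O(~u) is not derivable, and the apparent clash with O(u) does not arise.
A world satisfying every obligation exists (e.g. a=true, b=false, c=false, g=true, h=false, m=true, n=false, q=true, r=false, s=true, u=true, w=false); no atom is both obligatory and forbidden, so the set is consistent.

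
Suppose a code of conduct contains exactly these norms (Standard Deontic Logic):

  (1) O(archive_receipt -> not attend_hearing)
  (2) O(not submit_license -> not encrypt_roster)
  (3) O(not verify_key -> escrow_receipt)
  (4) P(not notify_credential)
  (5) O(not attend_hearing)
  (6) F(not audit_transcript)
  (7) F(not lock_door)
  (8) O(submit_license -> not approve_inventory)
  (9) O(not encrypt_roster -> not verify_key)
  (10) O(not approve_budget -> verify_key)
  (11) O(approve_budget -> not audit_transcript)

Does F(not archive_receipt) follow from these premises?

No

Premise 1 is O(archive_receipt -> not attend_hearing); even if O(not attend_hearing) held, inferring O(archive_receipt) would be affirming the consequent — invalid.
No other premise forces O(archive_receipt). An ideal world satisfying every premise can still have not archive_receipt true, so F(not archive_receipt) is not derivable.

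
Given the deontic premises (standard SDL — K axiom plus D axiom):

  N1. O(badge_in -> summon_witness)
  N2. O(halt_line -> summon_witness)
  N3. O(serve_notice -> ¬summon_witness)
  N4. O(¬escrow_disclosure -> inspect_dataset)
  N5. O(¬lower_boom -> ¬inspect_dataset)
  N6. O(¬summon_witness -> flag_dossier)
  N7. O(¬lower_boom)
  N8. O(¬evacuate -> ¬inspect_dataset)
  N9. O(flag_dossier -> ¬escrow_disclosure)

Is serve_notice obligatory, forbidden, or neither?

Forbidden

From premise 7 we have O(¬lower_boom).
With premise 5, O(¬lower_boom -> ¬inspect_dataset), the K-axiom yields O(¬inspect_dataset).
The contrapositive of premise 4 (O(¬escrow_disclosure -> inspect_dataset)) is O(¬inspect_dataset -> escrow_disclosure), and O(¬inspect_dataset) is already established, so O(escrow_disclosure).
Premise 9, O(flag_dossier -> ¬escrow_disclosure), contraposes to O(escrow_disclosure -> ¬flag_dossier); with O(escrow_disclosure) we get O(¬flag_dossier).
Premise 6 is O(¬summon_witness -> flag_dossier); contrapositively O(¬flag_dossier -> summon_witness). Since O(¬flag_dossier) holds, K gives O(summon_witness).
Premise 3, O(serve_notice -> ¬summon_witness), contraposes to O(summon_witness -> ¬serve_notice); with O(summon_witness) we get O(¬serve_notice).
Premises 1, 2, 8 do not contribute to this derivation.
Thus O(¬serve_notice), which is F(serve_notice): serve_notice is forbidden.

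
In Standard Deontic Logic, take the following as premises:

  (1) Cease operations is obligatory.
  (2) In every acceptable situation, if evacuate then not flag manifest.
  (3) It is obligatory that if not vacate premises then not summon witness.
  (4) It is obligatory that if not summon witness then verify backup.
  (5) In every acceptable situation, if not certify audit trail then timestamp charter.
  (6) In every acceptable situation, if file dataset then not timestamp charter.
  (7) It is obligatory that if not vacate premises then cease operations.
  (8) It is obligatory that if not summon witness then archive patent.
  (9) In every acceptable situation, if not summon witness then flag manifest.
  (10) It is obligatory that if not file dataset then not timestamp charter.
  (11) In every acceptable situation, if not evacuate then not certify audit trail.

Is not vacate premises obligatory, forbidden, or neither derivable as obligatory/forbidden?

Forbidden

Premises 10 and 6 cover both cases: O(¬file_dataset → ¬timestamp_charter) and O(file_dataset → ¬timestamp_charter). Since ¬file_dataset ∨ file_dataset is a tautology, O(¬timestamp_charter) follows.
Premise 5 is O(¬certify_audit_trail → timestamp_charter); contrapositively O(¬timestamp_charter → certify_audit_trail). Since O(¬timestamp_charter) holds, K gives O(certify_audit_trail).
The contrapositive of premise 11 (O(¬evacuate → ¬certify_audit_trail)) is O(certify_audit_trail → evacuate), and O(certify_audit_trail) is already established, so O(evacuate).
Applying K to premise 2 (O(evacuate → ¬flag_manifest)) and O(evacuate) yields O(¬flag_manifest).
Premise 9, O(¬summon_witness → flag_manifest), contraposes to O(¬flag_manifest → summon_witness); with O(¬flag_manifest) we get O(summon_witness).
Premise 3, O(¬vacate_premises → ¬summon_witness), contraposes to O(summon_witness → vacate_premises); with O(summon_witness) we get O(vacate_premises).
Premises 1, 4, 7, 8 do not contribute to this derivation.
Thus O(vacate_premises), which is F(¬vacate_premises): ¬vacate_premises is forbidden.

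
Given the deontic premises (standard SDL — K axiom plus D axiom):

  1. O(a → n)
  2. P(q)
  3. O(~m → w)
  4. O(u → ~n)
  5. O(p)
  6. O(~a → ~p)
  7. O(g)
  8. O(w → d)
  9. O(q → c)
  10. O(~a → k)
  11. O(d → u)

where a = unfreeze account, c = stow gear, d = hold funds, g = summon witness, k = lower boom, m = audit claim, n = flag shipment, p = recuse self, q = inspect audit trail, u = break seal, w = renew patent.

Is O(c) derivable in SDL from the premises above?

No

Premise 9 is O(q → c), but O(q) is not derivable from the premises (the permission P(q) asserts only ~O(~q), not O(q)), so it does not yield O(c).
No other premise forces O(c). An ideal world satisfying every premise can still have c false, so O(c) is not derivable.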